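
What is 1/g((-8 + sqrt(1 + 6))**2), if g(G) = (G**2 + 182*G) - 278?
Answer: 19477/191236537 + 5184*sqrt(7)/191236537 ≈ 0.00017357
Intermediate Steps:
g(G) = -278 + G**2 + 182*G
1/g((-8 + sqrt(1 + 6))**2) = 1/(-278 + ((-8 + sqrt(1 + 6))**2)**2 + 182*(-8 + sqrt(1 + 6))**2) = 1/(-278 + ((-8 + sqrt(7))**2)**2 + 182*(-8 + sqrt(7))**2) = 1/(-278 + (-8 + sqrt(7))**4 + 182*(-8 + sqrt(7))**2)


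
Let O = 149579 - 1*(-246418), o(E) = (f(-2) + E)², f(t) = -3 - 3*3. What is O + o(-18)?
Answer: 396897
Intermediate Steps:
f(t) = -12 (f(t) = -3 - 9 = -12)
o(E) = (-12 + E)²
O = 395997 (O = 149579 + 246418 = 395997)
O + o(-18) = 395997 + (-12 - 18)² = 395997 + (-30)² = 395997 + 900 = 396897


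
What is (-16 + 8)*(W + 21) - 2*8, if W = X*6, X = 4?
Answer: -376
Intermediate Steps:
W = 24 (W = 4*6 = 24)
(-16 + 8)*(W + 21) - 2*8 = (-16 + 8)*(24 + 21) - 2*8 = -8*45 - 16 = -360 - 16 = -376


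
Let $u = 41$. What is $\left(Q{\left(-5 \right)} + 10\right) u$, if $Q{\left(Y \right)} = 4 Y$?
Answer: $-410$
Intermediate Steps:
$\left(Q{\left(-5 \right)} + 10\right) u = \left(4 \left(-5\right) + 10\right) 41 = \left(-20 + 10\right) 41 = \left(-10\right) 41 = -410$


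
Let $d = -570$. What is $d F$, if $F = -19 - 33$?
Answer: $29640$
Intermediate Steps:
$F = -52$ ($F = -19 - 33 = -52$)
$d F = \left(-570\right) \left(-52\right) = 29640$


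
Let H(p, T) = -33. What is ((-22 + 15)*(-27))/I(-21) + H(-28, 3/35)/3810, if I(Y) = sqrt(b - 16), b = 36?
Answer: -11/1270 + 189*sqrt(5)/10 ≈ 42.253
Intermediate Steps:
I(Y) = 2*sqrt(5) (I(Y) = sqrt(36 - 16) = sqrt(20) = 2*sqrt(5))
((-22 + 15)*(-27))/I(-21) + H(-28, 3/35)/3810 = ((-22 + 15)*(-27))/((2*sqrt(5))) - 33/3810 = (-7*(-27))*(sqrt(5)/10) - 33*1/3810 = 189*(sqrt(5)/10) - 11/1270 = 189*sqrt(5)/10 - 11/1270 = -11/1270 + 189*sqrt(5)/10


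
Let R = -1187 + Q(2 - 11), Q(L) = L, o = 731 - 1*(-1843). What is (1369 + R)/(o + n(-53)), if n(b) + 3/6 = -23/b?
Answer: 18338/272837 ≈ 0.067212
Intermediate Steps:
n(b) = -1/2 - 23/b
o = 2574 (o = 731 + 1843 = 2574)
R = -1196 (R = -1187 + (2 - 11) = -1187 - 9 = -1196)
(1369 + R)/(o + n(-53)) = (1369 - 1196)/(2574 + (1/2)*(-46 - 1*(-53))/(-53)) = 173/(2574 + (1/2)*(-1/53)*(-46 + 53)) = 173/(2574 + (1/2)*(-1/53)*7) = 173/(2574 - 7/106) = 173/(272837/106) = 173*(106/272837) = 18338/272837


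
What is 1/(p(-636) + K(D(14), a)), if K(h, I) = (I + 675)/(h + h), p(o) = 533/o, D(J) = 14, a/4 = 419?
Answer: 2226/185039 ≈ 0.012030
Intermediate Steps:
a = 1676 (a = 4*419 = 1676)
K(h, I) = (675 + I)/(2*h) (K(h, I) = (675 + I)/((2*h)) = (675 + I)*(1/(2*h)) = (675 + I)/(2*h))
1/(p(-636) + K(D(14), a)) = 1/(533/(-636) + (½)*(675 + 1676)/14) = 1/(533*(-1/636) + (½)*(1/14)*2351) = 1/(-533/636 + 2351/28) = 1/(185039/2226) = 2226/185039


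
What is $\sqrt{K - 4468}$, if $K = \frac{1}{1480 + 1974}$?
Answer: $\frac{3 i \sqrt{5922639426}}{3454} \approx 66.843 i$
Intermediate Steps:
$K = \frac{1}{3454} \approx 0.00028952$
$\sqrt{K - 4468} = \sqrt{\frac{1}{3454} - 4468} = \sqrt{- \frac{15432471}{3454}} = \frac{3 i \sqrt{5922639426}}{3454}$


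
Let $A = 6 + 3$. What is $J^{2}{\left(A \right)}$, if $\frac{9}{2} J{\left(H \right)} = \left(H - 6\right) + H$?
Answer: $\frac{64}{9} \approx 7.1111$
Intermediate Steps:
$A = 9$
$J{\left(H \right)} = - \frac{4}{3} + \frac{4 H}{9}$ ($J{\left(H \right)} = \frac{2 \left(\left(H - 6\right) + H\right)}{9} = \frac{2 \left(\left(-6 + H\right) + H\right)}{9} = \frac{2 \left(-6 + 2 H\right)}{9} = - \frac{4}{3} + \frac{4 H}{9}$)
$J^{2}{\left(A \right)} = \left(- \frac{4}{3} + \frac{4}{9} \cdot 9\right)^{2} = \left(- \frac{4}{3} + 4\right)^{2} = \left(\frac{8}{3}\right)^{2} = \frac{64}{9}$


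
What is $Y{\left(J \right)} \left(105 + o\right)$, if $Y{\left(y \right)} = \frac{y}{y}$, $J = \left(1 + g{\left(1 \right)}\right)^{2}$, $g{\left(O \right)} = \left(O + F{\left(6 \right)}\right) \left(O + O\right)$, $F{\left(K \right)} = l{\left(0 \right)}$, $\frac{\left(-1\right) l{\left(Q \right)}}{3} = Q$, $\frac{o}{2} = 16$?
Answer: $137$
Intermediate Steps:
$o = 32$ ($o = 2 \cdot 16 = 32$)
$l{\left(Q \right)} = - 3 Q$
$F{\left(K \right)} = 0$ ($F{\left(K \right)} = \left(-3\right) 0 = 0$)
$g{\left(O \right)} = 2 O^{2}$ ($g{\left(O \right)} = \left(O + 0\right) \left(O + O\right) = O 2 O = 2 O^{2}$)
$J = 9$ ($J = \left(1 + 2 \cdot 1^{2}\right)^{2} = \left(1 + 2 \cdot 1\right)^{2} = \left(1 + 2\right)^{2} = 3^{2} = 9$)
$Y{\left(y \right)} = 1$
$Y{\left(J \right)} \left(105 + o\right) = 1 \left(105 + 32\right) = 1 \cdot 137 = 137$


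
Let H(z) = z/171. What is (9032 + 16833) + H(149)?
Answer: 4423064/171 ≈ 25866.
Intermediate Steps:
H(z) = z/171 (H(z) = z*(1/171) = z/171)
(9032 + 16833) + H(149) = (9032 + 16833) + (1/171)*149 = 25865 + 149/171 = 4423064/171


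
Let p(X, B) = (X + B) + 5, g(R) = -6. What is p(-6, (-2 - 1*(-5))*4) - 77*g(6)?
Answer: 473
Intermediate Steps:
p(X, B) = 5 + B + X (p(X, B) = (B + X) + 5 = 5 + B + X)
p(-6, (-2 - 1*(-5))*4) - 77*g(6) = (5 + (-2 - 1*(-5))*4 - 6) - 77*(-6) = (5 + (-2 + 5)*4 - 6) + 462 = (5 + 3*4 - 6) + 462 = (5 + 12 - 6) + 462 = 11 + 462 = 473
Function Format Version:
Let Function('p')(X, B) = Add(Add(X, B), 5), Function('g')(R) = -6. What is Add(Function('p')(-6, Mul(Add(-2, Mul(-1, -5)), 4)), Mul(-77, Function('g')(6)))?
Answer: 473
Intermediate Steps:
Function('p')(X, B) = Add(5, B, X) (Function('p')(X, B) = Add(Add(B, X), 5) = Add(5, B, X))
Add(Function('p')(-6, Mul(Add(-2, Mul(-1, -5)), 4)), Mul(-77, Function('g')(6))) = Add(Add(5, Mul(Add(-2, Mul(-1, -5)), 4), -6), Mul(-77, -6)) = Add(Add(5, Mul(Add(-2, 5), 4), -6), 462) = Add(Add(5, Mul(3, 4), -6), 462) = Add(Add(5, 12, -6), 462) = Add(11, 462) = 473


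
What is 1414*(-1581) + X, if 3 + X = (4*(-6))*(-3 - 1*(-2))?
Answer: -2235513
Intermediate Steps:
X = 21 (X = -3 + (4*(-6))*(-3 - 1*(-2)) = -3 - 24*(-3 + 2) = -3 - 24*(-1) = -3 + 24 = 21)
1414*(-1581) + X = 1414*(-1581) + 21 = -2235534 + 21 = -2235513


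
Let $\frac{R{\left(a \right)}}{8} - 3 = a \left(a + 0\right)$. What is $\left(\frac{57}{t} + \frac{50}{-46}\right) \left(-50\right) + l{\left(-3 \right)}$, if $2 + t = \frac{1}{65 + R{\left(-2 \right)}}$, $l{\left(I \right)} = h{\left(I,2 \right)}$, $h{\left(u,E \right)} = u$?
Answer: $\frac{8216171}{5543} \approx 1482.3$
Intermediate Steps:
$l{\left(I \right)} = I$
$R{\left(a \right)} = 24 + 8 a^{2}$ ($R{\left(a \right)} = 24 + 8 a \left(a + 0\right) = 24 + 8 a a = 24 + 8 a^{2}$)
$t = - \frac{241}{121}$ ($t = -2 + \frac{1}{65 + \left(24 + 8 \left(-2\right)^{2}\right)} = -2 + \frac{1}{65 + \left(24 + 8 \cdot 4\right)} = -2 + \frac{1}{65 + \left(24 + 32\right)} = -2 + \frac{1}{65 + 56} = -2 + \frac{1}{121} = - \frac{241}{121} \approx -1.9917$)
$\left(\frac{57}{t} + \frac{50}{-46}\right) \left(-50\right) + l{\left(-3 \right)} = \left(\frac{57}{- \frac{241}{121}} + \frac{50}{-46}\right) \left(-50\right) - 3 = \left(57 \left(- \frac{121}{241}\right) + 50 \left(- \frac{1}{46}\right)\right) \left(-50\right) - 3 = \left(- \frac{6897}{241} - \frac{25}{23}\right) \left(-50\right) - 3 = \left(- \frac{164656}{5543}\right) \left(-50\right) - 3 = \frac{8232800}{5543} - 3 = \frac{8216171}{5543}$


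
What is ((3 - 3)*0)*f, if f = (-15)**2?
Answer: 0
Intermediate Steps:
f = 225
((3 - 3)*0)*f = ((3 - 3)*0)*225 = (0*0)*225 = 0*225 = 0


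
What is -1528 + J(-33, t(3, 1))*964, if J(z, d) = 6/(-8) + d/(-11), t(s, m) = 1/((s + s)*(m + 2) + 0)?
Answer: -223331/99 ≈ -2255.9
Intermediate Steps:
t(s, m) = 1/(2*s*(2 + m)) (t(s, m) = 1/((2*s)*(2 + m) + 0) = 1/(2*s*(2 + m) + 0) = 1/(2*s*(2 + m)))
J(z, d) = -3/4 - d/11 (J(z, d) = 6*(-1/8) + d*(-1/11) = -3/4 - d/11)
-1528 + J(-33, t(3, 1))*964 = -1528 + (-3/4 - 1/(22*3*(2 + 1)))*964 = -1528 + (-3/4 - 1/(22*3*3))*964 = -1528 + (-3/4 - 1/11*1/18)*964 = -1528 + (-3/4 - 1/198)*964 = -1528 - 299/396*964 = -1528 - 72059/99 = -223331/99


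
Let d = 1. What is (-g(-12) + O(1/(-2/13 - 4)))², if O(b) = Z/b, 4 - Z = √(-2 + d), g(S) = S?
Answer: 684/169 - 6480*I/169 ≈ 4.0473 - 38.343*I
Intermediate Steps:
Z = 4 - I (Z = 4 - √(-2 + 1) = 4 - √(-1) = 4 - I ≈ 4.0 - 1.0*I)
O(b) = (4 - I)/b
(-g(-12) + O(1/(-2/13 - 4)))² = (-1*(-12) + (4 - I)/(1/(-2/13 - 4)))² = (12 + (4 - I)/(1/(-2*1/13 - 4)))² = (12 + (4 - I)/(1/(-2/13 - 4)))² = (12 + (4 - I)/(1/(-54/13)))² = (12 + (4 - I)/(-13/54))² = (12 - 54*(4 - I)/13)² = (12 + (-216/13 + 54*I/13))² = (-60/13 + 54*I/13)²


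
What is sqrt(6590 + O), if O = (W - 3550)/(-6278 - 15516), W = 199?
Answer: 7*sqrt(63881243366)/21794 ≈ 81.180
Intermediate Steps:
O = 3351/21794 (O = (199 - 3550)/(-6278 - 15516) = -3351/(-21794) = -3351*(-1/21794) = 3351/21794 ≈ 0.15376)
sqrt(6590 + O) = sqrt(6590 + 3351/21794) = sqrt(143625811/21794) = 7*sqrt(63881243366)/21794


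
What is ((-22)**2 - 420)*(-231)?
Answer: -14784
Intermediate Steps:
((-22)**2 - 420)*(-231) = (484 - 420)*(-231) = 64*(-231) = -14784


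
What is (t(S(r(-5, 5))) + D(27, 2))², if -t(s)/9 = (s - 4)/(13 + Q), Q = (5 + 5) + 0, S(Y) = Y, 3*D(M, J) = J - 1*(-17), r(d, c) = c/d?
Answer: 327184/4761 ≈ 68.722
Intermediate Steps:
D(M, J) = 17/3 + J/3 (D(M, J) = (J - 1*(-17))/3 = (J + 17)/3 = (17 + J)/3 = 17/3 + J/3)
Q = 10 (Q = 10 + 0 = 10)
t(s) = 36/23 - 9*s/23 (t(s) = -9*(s - 4)/(13 + 10) = -9*(-4 + s)/23 = -9*(-4/23 + s/23) = 36/23 - 9*s/23)
(t(S(r(-5, 5))) + D(27, 2))² = ((36/23 - 45/(23*(-5))) + (17/3 + (⅓)*2))² = ((36/23 - 45*(-1)/(23*5)) + (17/3 + ⅔))² = ((36/23 - 9/23*(-1)) + 19/3)² = ((36/23 + 9/23) + 19/3)² = (45/23 + 19/3)² = (572/69)² = 327184/4761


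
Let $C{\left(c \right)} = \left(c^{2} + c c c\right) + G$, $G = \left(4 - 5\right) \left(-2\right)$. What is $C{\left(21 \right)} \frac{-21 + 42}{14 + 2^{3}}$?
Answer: $\frac{101892}{11} \approx 9262.9$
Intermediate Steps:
$G = 2$ ($G = \left(-1\right) \left(-2\right) = 2$)
$C{\left(c \right)} = 2 + c^{2} + c^{3}$ ($C{\left(c \right)} = \left(c^{2} + c c c\right) + 2 = \left(c^{2} + c^{2} c\right) + 2 = \left(c^{2} + c^{3}\right) + 2 = 2 + c^{2} + c^{3}$)
$C{\left(21 \right)} \frac{-21 + 42}{14 + 2^{3}} = \left(2 + 21^{2} + 21^{3}\right) \frac{-21 + 42}{14 + 2^{3}} = \left(2 + 441 + 9261\right) \frac{21}{14 + 8} = 9704 \cdot \frac{21}{22} = \frac{101892}{11}$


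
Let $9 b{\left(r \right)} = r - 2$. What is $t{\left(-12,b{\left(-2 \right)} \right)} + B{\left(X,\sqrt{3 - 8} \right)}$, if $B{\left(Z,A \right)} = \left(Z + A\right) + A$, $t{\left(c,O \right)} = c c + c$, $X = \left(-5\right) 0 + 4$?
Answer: $136 + 2 i \sqrt{5} \approx 136.0 + 4.4721 i$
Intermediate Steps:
$X = 4$ ($X = 0 + 4 = 4$)
$b{\left(r \right)} = - \frac{2}{9} + \frac{r}{9}$ ($b{\left(r \right)} = \frac{r - 2}{9} = \frac{-2 + r}{9} = - \frac{2}{9} + \frac{r}{9}$)
$t{\left(c,O \right)} = c + c^{2}$ ($t{\left(c,O \right)} = c^{2} + c = c + c^{2}$)
$B{\left(Z,A \right)} = Z + 2 A$ ($B{\left(Z,A \right)} = \left(A + Z\right) + A = Z + 2 A$)
$t{\left(-12,b{\left(-2 \right)} \right)} + B{\left(X,\sqrt{3 - 8} \right)} = - 12 \left(1 - 12\right) + \left(4 + 2 \sqrt{3 - 8}\right) = \left(-12\right) \left(-11\right) + \left(4 + 2 \sqrt{-5}\right) = 132 + \left(4 + 2 i \sqrt{5}\right) = 136 + 2 i \sqrt{5}$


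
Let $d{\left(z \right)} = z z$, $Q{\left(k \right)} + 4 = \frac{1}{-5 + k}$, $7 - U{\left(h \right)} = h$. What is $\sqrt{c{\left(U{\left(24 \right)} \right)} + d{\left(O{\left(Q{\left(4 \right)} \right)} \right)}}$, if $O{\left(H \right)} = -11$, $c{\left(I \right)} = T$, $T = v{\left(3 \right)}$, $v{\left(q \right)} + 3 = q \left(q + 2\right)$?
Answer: $\sqrt{133} \approx 11.533$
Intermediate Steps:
$v{\left(q \right)} = -3 + q \left(2 + q\right)$ ($v{\left(q \right)} = -3 + q \left(q + 2\right) = -3 + q \left(2 + q\right)$)
$U{\left(h \right)} = 7 - h$
$T = 12$ ($T = -3 + 3^{2} + 2 \cdot 3 = -3 + 9 + 6 = 12$)
$Q{\left(k \right)} = -4 + \frac{1}{-5 + k}$
$c{\left(I \right)} = 12$
$d{\left(z \right)} = z^{2}$
$\sqrt{c{\left(U{\left(24 \right)} \right)} + d{\left(O{\left(Q{\left(4 \right)} \right)} \right)}} = \sqrt{12 + \left(-11\right)^{2}} = \sqrt{12 + 121} = \sqrt{133}$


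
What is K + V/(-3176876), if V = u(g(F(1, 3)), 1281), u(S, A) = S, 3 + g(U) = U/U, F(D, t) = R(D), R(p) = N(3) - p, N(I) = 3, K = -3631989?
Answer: -5769189343181/1588438 ≈ -3.6320e+6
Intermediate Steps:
R(p) = 3 - p
F(D, t) = 3 - D
g(U) = -2 (g(U) = -3 + U/U = -3 + 1 = -2)
V = -2
K + V/(-3176876) = -3631989 - 2/(-3176876) = -3631989 - 2*(-1/3176876) = -3631989 + 1/1588438 = -5769189343181/1588438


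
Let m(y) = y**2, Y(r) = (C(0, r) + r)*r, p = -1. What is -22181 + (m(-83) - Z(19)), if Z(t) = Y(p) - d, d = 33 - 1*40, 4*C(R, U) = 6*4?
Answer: -15294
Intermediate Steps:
C(R, U) = 6 (C(R, U) = (6*4)/4 = (1/4)*24 = 6)
d = -7 (d = 33 - 40 = -7)
Y(r) = r*(6 + r) (Y(r) = (6 + r)*r = r*(6 + r))
Z(t) = 2 (Z(t) = -(6 - 1) - 1*(-7) = -1*5 + 7 = -5 + 7 = 2)
-22181 + (m(-83) - Z(19)) = -22181 + ((-83)**2 - 1*2) = -22181 + (6889 - 2) = -22181 + 6887 = -15294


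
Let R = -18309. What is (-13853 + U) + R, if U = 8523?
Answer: -23639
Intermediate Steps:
(-13853 + U) + R = (-13853 + 8523) - 18309 = -5330 - 18309 = -23639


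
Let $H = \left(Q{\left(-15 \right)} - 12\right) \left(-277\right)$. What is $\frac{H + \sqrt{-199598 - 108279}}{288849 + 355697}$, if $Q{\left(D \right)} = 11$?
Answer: $\frac{277}{644546} + \frac{i \sqrt{307877}}{644546} \approx 0.00042976 + 0.00086086 i$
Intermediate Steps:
$H = 277$ ($H = \left(11 - 12\right) \left(-277\right) = \left(-1\right) \left(-277\right) = 277$)
$\frac{H + \sqrt{-199598 - 108279}}{288849 + 355697} = \frac{277 + \sqrt{-199598 - 108279}}{288849 + 355697} = \frac{277 + \sqrt{-307877}}{644546} = \left(277 + i \sqrt{307877}\right) \frac{1}{644546} = \frac{277}{644546} + \frac{i \sqrt{307877}}{644546}$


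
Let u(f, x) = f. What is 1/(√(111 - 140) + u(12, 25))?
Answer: 12/173 - I*√29/173 ≈ 0.069364 - 0.031128*I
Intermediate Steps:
1/(√(111 - 140) + u(12, 25)) = 1/(√(111 - 140) + 12) = 1/(√(-29) + 12) = 1/(I*√29 + 12) = 1/(12 + I*√29)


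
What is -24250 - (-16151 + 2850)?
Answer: -10949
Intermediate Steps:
-24250 - (-16151 + 2850) = -24250 - 1*(-13301) = -24250 + 13301 = -10949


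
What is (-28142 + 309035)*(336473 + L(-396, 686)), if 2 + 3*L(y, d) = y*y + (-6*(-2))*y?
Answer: 108750627511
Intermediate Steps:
L(y, d) = -2/3 + 4*y + y**2/3 (L(y, d) = -2/3 + (y*y + (-6*(-2))*y)/3 = -2/3 + (y**2 + 12*y)/3 = -2/3 + (4*y + y**2/3) = -2/3 + 4*y + y**2/3)
(-28142 + 309035)*(336473 + L(-396, 686)) = (-28142 + 309035)*(336473 + (-2/3 + 4*(-396) + (1/3)*(-396)**2)) = 280893*(336473 + (-2/3 - 1584 + (1/3)*156816)) = 280893*(336473 + (-2/3 - 1584 + 52272)) = 280893*(336473 + 152062/3) = 280893*(1161481/3) = 108750627511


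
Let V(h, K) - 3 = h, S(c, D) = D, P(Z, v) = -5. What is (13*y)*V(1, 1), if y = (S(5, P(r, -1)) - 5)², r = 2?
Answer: 5200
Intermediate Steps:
y = 100 (y = (-5 - 5)² = (-10)² = 100)
V(h, K) = 3 + h
(13*y)*V(1, 1) = (13*100)*(3 + 1) = 1300*4 = 5200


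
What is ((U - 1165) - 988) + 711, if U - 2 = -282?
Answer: -1722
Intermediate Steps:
U = -280 (U = 2 - 282 = -280)
((U - 1165) - 988) + 711 = ((-280 - 1165) - 988) + 711 = (-1445 - 988) + 711 = -2433 + 711 = -1722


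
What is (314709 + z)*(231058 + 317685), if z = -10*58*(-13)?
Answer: 176831883007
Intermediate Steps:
z = 7540 (z = -580*(-13) = 7540)
(314709 + z)*(231058 + 317685) = (314709 + 7540)*(231058 + 317685) = 322249*548743 = 176831883007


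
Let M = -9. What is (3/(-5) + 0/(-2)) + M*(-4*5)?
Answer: 897/5 ≈ 179.40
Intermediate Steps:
(3/(-5) + 0/(-2)) + M*(-4*5) = (3/(-5) + 0/(-2)) - (-36)*5 = (3*(-⅕) + 0*(-½)) - 9*(-20) = (-⅗ + 0) + 180 = -⅗ + 180 = 897/5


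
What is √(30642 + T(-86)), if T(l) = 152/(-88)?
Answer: √3707473/11 ≈ 175.04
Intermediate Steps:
T(l) = -19/11 (T(l) = 152*(-1/88) = -19/11)
√(30642 + T(-86)) = √(30642 - 19/11) = √(337043/11) = √3707473/11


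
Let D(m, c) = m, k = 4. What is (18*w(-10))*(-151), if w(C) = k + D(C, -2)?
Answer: 16308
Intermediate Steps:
w(C) = 4 + C
(18*w(-10))*(-151) = (18*(4 - 10))*(-151) = (18*(-6))*(-151) = -108*(-151) = 16308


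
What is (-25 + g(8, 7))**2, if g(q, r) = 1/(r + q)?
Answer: 139876/225 ≈ 621.67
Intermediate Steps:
g(q, r) = 1/(q + r)
(-25 + g(8, 7))**2 = (-25 + 1/(8 + 7))**2 = (-25 + 1/15)**2 = (-374/15)**2 = 139876/225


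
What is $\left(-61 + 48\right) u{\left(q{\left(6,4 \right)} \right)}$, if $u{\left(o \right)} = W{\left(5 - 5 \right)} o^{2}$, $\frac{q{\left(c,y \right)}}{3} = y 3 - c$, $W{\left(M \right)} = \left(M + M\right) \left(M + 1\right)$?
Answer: $0$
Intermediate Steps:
$W{\left(M \right)} = 2 M \left(1 + M\right)$
$q{\left(c,y \right)} = - 3 c + 9 y$ ($q{\left(c,y \right)} = 3 \left(y 3 - c\right) = 3 \left(3 y - c\right) = 3 \left(- c + 3 y\right) = - 3 c + 9 y$)
$u{\left(o \right)} = 0$ ($u{\left(o \right)} = 2 \left(5 - 5\right) \left(1 + \left(5 - 5\right)\right) o^{2} = 2 \cdot 0 \left(1 + 0\right) o^{2} = 2 \cdot 0 \cdot 1 o^{2} = 0 o^{2} = 0$)
$\left(-61 + 48\right) u{\left(q{\left(6,4 \right)} \right)} = \left(-61 + 48\right) 0 = \left(-13\right) 0 = 0$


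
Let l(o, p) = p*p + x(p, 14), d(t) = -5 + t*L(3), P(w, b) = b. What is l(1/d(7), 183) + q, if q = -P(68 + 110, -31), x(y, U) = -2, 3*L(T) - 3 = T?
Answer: 33518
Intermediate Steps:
L(T) = 1 + T/3
d(t) = -5 + 2*t (d(t) = -5 + t*(1 + (⅓)*3) = -5 + t*(1 + 1) = -5 + t*2 = -5 + 2*t)
l(o, p) = -2 + p² (l(o, p) = p*p - 2 = p² - 2 = -2 + p²)
q = 31 (q = -1*(-31) = 31)
l(1/d(7), 183) + q = (-2 + 183²) + 31 = (-2 + 33489) + 31 = 33487 + 31 = 33518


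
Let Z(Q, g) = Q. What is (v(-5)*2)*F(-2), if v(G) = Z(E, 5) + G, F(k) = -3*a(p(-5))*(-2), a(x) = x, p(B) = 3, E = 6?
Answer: 36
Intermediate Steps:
F(k) = 18 (F(k) = -3*3*(-2) = -9*(-2) = 18)
v(G) = 6 + G
(v(-5)*2)*F(-2) = ((6 - 5)*2)*18 = (1*2)*18 = 2*18 = 36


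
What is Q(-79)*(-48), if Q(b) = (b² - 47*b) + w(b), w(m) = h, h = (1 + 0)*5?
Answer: -478032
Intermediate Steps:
h = 5 (h = 1*5 = 5)
w(m) = 5
Q(b) = 5 + b² - 47*b (Q(b) = (b² - 47*b) + 5 = 5 + b² - 47*b)
Q(-79)*(-48) = (5 + (-79)² - 47*(-79))*(-48) = (5 + 6241 + 3713)*(-48) = 9959*(-48) = -478032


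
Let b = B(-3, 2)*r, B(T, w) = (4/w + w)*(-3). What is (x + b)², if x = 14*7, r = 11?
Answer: 1156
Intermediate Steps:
B(T, w) = -12/w - 3*w (B(T, w) = (w + 4/w)*(-3) = -12/w - 3*w)
x = 98
b = -132 (b = (-12/2 - 3*2)*11 = (-12*½ - 6)*11 = (-6 - 6)*11 = -12*11 = -132)
(x + b)² = (98 - 132)² = (-34)² = 1156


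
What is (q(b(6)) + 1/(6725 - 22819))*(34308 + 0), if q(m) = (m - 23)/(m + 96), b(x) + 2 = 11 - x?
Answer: -613691974/88517 ≈ -6933.0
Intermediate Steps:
b(x) = 9 - x (b(x) = -2 + (11 - x) = 9 - x)
q(m) = (-23 + m)/(96 + m)
(q(b(6)) + 1/(6725 - 22819))*(34308 + 0) = ((-23 + (9 - 1*6))/(96 + (9 - 1*6)) + 1/(6725 - 22819))*(34308 + 0) = ((-23 + (9 - 6))/(96 + (9 - 6)) + 1/(-16094))*34308 = ((-23 + 3)/(96 + 3) - 1/16094)*34308 = (-20/99 - 1/16094)*34308 = -321979/1593306*34308 = -613691974/88517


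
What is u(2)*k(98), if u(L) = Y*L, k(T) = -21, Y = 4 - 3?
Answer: -42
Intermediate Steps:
Y = 1
u(L) = L (u(L) = 1*L = L)
u(2)*k(98) = 2*(-21) = -42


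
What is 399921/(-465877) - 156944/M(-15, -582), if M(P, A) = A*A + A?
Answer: -104173343335/78766290267 ≈ -1.3226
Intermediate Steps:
M(P, A) = A + A² (M(P, A) = A² + A = A + A²)
399921/(-465877) - 156944/M(-15, -582) = 399921/(-465877) - 156944*(-1/(582*(1 - 582))) = 399921*(-1/465877) - 156944/((-582*(-581))) = -399921/465877 - 156944/338142 = -399921/465877 - 156944*1/338142 = -399921/465877 - 78472/169071 = -104173343335/78766290267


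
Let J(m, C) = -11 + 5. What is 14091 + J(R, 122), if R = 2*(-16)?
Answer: 14085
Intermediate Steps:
R = -32
J(m, C) = -6
14091 + J(R, 122) = 14091 - 6 = 14085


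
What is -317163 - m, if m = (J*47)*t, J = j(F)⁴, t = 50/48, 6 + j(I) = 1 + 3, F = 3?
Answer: -953839/3 ≈ -3.1795e+5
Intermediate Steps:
j(I) = -2 (j(I) = -6 + (1 + 3) = -6 + 4 = -2)
t = 25/24 (t = 50*(1/48) = 25/24 ≈ 1.0417)
J = 16 (J = (-2)⁴ = 16)
m = 2350/3 (m = (16*47)*(25/24) = 752*(25/24) = 2350/3 ≈ 783.33)
-317163 - m = -317163 - 1*2350/3 = -317163 - 2350/3 = -953839/3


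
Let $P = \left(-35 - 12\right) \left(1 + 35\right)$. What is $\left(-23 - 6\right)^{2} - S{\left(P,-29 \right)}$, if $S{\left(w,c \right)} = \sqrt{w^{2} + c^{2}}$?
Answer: $841 - 13 \sqrt{16945} \approx -851.25$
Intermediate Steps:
$P = -1692$ ($P = \left(-47\right) 36 = -1692$)
$S{\left(w,c \right)} = \sqrt{c^{2} + w^{2}}$
$\left(-23 - 6\right)^{2} - S{\left(P,-29 \right)} = \left(-23 - 6\right)^{2} - \sqrt{\left(-29\right)^{2} + \left(-1692\right)^{2}} = \left(-29\right)^{2} - \sqrt{841 + 2862864} = 841 - \sqrt{2863705} = 841 - 13 \sqrt{16945}$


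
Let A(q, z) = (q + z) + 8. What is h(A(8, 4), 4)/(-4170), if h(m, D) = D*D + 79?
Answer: -19/834 ≈ -0.022782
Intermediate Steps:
A(q, z) = 8 + q + z
h(m, D) = 79 + D² (h(m, D) = D² + 79 = 79 + D²)
h(A(8, 4), 4)/(-4170) = (79 + 4²)/(-4170) = (79 + 16)*(-1/4170) = 95*(-1/4170) = -19/834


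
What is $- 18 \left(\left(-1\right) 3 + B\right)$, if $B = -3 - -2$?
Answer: $72$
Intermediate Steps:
$B = -1$ ($B = -3 + 2 = -1$)
$- 18 \left(\left(-1\right) 3 + B\right) = - 18 \left(\left(-1\right) 3 - 1\right) = - 18 \left(-3 - 1\right) = \left(-18\right) \left(-4\right) = 72$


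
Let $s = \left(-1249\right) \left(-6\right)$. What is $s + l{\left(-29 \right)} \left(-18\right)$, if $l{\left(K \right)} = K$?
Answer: $8016$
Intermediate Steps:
$s = 7494$
$s + l{\left(-29 \right)} \left(-18\right) = 7494 - -522 = 7494 + 522 = 8016$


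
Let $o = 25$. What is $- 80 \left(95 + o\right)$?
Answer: $-9600$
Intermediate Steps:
$- 80 \left(95 + o\right) = - 80 \left(95 + 25\right) = \left(-80\right) 120 = -9600$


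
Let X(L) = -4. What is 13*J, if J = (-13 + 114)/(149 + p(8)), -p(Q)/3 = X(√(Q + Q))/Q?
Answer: 2626/301 ≈ 8.7243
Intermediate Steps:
p(Q) = 12/Q (p(Q) = -(-12)/Q = 12/Q)
J = 202/301 (J = (-13 + 114)/(149 + 12/8) = 101/(149 + 12*(⅛)) = 101/(149 + 3/2) = 101/(301/2) = 101*(2/301) = 202/301 ≈ 0.67110)
13*J = 13*(202/301) = 2626/301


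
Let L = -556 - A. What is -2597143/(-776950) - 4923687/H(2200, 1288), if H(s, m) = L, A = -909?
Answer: -3824541823171/274263350 ≈ -13945.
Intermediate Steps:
L = 353 (L = -556 - 1*(-909) = -556 + 909 = 353)
H(s, m) = 353
-2597143/(-776950) - 4923687/H(2200, 1288) = -2597143/(-776950) - 4923687/353 = -2597143*(-1/776950) - 4923687*1/353 = 2597143/776950 - 4923687/353 = -3824541823171/274263350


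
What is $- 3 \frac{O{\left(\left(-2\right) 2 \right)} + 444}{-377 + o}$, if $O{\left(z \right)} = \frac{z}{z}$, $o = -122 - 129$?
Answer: $\frac{1335}{628} \approx 2.1258$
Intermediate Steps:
$o = -251$
$O{\left(z \right)} = 1$
$- 3 \frac{O{\left(\left(-2\right) 2 \right)} + 444}{-377 + o} = - 3 \frac{1 + 444}{-377 - 251} = - 3 \frac{445}{-628} = - 3 \cdot 445 \left(- \frac{1}{628}\right) = \left(-3\right) \left(- \frac{445}{628}\right) = \frac{1335}{628}$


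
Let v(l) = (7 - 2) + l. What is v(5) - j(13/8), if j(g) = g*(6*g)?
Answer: -187/32 ≈ -5.8438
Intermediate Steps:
v(l) = 5 + l
j(g) = 6*g²
v(5) - j(13/8) = (5 + 5) - 6*(13/8)² = 10 - 6*(13*(⅛))² = 10 - 6*(13/8)² = 10 - 6*169/64 = 10 - 1*507/32 = 10 - 507/32 = -187/32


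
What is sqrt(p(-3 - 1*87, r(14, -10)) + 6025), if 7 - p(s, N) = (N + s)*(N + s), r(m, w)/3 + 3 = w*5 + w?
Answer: I*sqrt(71809) ≈ 267.97*I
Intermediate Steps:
r(m, w) = -9 + 18*w (r(m, w) = -9 + 3*(w*5 + w) = -9 + 3*(5*w + w) = -9 + 3*(6*w) = -9 + 18*w)
p(s, N) = 7 - (N + s)**2 (p(s, N) = 7 - (N + s)*(N + s) = 7 - (N + s)**2)
sqrt(p(-3 - 1*87, r(14, -10)) + 6025) = sqrt((7 - ((-9 + 18*(-10)) + (-3 - 1*87))**2) + 6025) = sqrt((7 - ((-9 - 180) + (-3 - 87))**2) + 6025) = sqrt((7 - (-189 - 90)**2) + 6025) = sqrt((7 - 1*(-279)**2) + 6025) = sqrt((7 - 1*77841) + 6025) = sqrt((7 - 77841) + 6025) = sqrt(-77834 + 6025) = sqrt(-71809) = I*sqrt(71809)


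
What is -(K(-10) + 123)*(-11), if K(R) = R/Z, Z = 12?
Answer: 8063/6 ≈ 1343.8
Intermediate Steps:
K(R) = R/12
-(K(-10) + 123)*(-11) = -((1/12)*(-10) + 123)*(-11) = -(-5/6 + 123)*(-11) = -733*(-11)/6 = -1*(-8063/6) = 8063/6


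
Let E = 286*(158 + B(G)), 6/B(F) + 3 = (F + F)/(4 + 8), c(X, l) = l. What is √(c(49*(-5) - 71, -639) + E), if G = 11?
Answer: √2110829/7 ≈ 207.55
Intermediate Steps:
B(F) = 6/(-3 + F/6) (B(F) = 6/(-3 + (F + F)/(4 + 8)) = 6/(-3 + (2*F)/12) = 6/(-3 + (2*F)*(1/12)) = 6/(-3 + F/6))
E = 306020/7 (E = 286*(158 + 36/(-18 + 11)) = 286*(158 + 36/(-7)) = 286*(158 + 36*(-⅐)) = 286*(158 - 36/7) = 286*(1070/7) = 306020/7 ≈ 43717.)
√(c(49*(-5) - 71, -639) + E) = √(-639 + 306020/7) = √(301547/7) = √2110829/7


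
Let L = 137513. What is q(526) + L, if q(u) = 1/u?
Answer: 72331839/526 ≈ 1.3751e+5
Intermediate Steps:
q(526) + L = 1/526 + 137513 = 72331839/526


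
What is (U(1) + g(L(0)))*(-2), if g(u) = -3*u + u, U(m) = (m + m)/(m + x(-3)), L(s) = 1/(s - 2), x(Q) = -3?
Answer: 0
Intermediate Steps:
L(s) = 1/(-2 + s)
U(m) = 2*m/(-3 + m) (U(m) = (m + m)/(m - 3) = (2*m)/(-3 + m) = 2*m/(-3 + m))
g(u) = -2*u
(U(1) + g(L(0)))*(-2) = (2*1/(-3 + 1) - 2/(-2 + 0))*(-2) = (2*1/(-2) - 2/(-2))*(-2) = (2*1*(-½) - 2*(-½))*(-2) = (-1 + 1)*(-2) = 0*(-2) = 0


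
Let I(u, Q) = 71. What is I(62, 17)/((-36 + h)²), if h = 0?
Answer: 71/1296 ≈ 0.054784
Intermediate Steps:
I(62, 17)/((-36 + h)²) = 71/((-36 + 0)²) = 71/((-36)²) = 71/1296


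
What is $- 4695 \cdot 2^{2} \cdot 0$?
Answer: $0$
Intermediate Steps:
$- 4695 \cdot 2^{2} \cdot 0 = - 4695 \cdot 4 \cdot 0 = \left(-4695\right) 0 = 0$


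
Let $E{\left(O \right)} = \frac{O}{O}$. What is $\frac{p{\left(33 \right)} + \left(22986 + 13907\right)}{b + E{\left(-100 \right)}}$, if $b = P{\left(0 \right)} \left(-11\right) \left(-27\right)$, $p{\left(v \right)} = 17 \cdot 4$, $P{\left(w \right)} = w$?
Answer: $36961$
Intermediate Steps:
$p{\left(v \right)} = 68$
$b = 0$ ($b = 0 \left(-11\right) \left(-27\right) = 0 \left(-27\right) = 0$)
$E{\left(O \right)} = 1$
$\frac{p{\left(33 \right)} + \left(22986 + 13907\right)}{b + E{\left(-100 \right)}} = \frac{68 + \left(22986 + 13907\right)}{0 + 1} = \frac{68 + 36893}{1} = 36961 \cdot 1 = 36961$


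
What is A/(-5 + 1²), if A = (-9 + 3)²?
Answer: -9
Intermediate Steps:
A = 36 (A = (-6)² = 36)
A/(-5 + 1²) = 36/(-5 + 1²) = 36/(-5 + 1) = 36/(-4) = -¼*36 = -9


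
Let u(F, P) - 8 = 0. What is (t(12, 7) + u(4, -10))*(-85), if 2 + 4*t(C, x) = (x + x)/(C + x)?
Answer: -12410/19 ≈ -653.16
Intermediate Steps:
t(C, x) = -½ + x/(2*(C + x)) (t(C, x) = -½ + ((x + x)/(C + x))/4 = -½ + ((2*x)/(C + x))/4 = -½ + (2*x/(C + x))/4 = -½ + x/(2*(C + x)))
u(F, P) = 8 (u(F, P) = 8 + 0 = 8)
(t(12, 7) + u(4, -10))*(-85) = (-1*12/(2*12 + 2*7) + 8)*(-85) = (-1*12/(24 + 14) + 8)*(-85) = (-1*12/38 + 8)*(-85) = (-1*12*1/38 + 8)*(-85) = (-6/19 + 8)*(-85) = (146/19)*(-85) = -12410/19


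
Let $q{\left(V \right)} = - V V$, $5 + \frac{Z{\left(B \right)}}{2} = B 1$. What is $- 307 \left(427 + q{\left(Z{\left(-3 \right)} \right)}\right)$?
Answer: $-52497$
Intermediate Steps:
$Z{\left(B \right)} = -10 + 2 B$ ($Z{\left(B \right)} = -10 + 2 B 1 = -10 + 2 B$)
$q{\left(V \right)} = - V^{2}$
$- 307 \left(427 + q{\left(Z{\left(-3 \right)} \right)}\right) = - 307 \left(427 - \left(-10 + 2 \left(-3\right)\right)^{2}\right) = - 307 \left(427 - \left(-10 - 6\right)^{2}\right) = - 307 \left(427 - \left(-16\right)^{2}\right) = - 307 \left(427 - 256\right) = \left(-307\right) 171 = -52497$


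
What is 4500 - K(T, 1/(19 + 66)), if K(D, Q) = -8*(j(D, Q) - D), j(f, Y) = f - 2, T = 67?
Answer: 4484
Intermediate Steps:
j(f, Y) = -2 + f
K(D, Q) = 16 (K(D, Q) = -8*((-2 + D) - D) = -8*(-2) = 16)
4500 - K(T, 1/(19 + 66)) = 4500 - 1*16 = 4500 - 16 = 4484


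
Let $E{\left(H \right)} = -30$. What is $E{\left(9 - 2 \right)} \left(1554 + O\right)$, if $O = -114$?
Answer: $-43200$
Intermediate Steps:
$E{\left(9 - 2 \right)} \left(1554 + O\right) = - 30 \left(1554 - 114\right) = \left(-30\right) 1440 = -43200$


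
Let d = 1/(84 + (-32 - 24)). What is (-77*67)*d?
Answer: -737/4 ≈ -184.25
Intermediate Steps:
d = 1/28 (d = 1/(84 - 56) = 1/28 ≈ 0.035714)
(-77*67)*d = -77*67*(1/28) = -5159*1/28 = -737/4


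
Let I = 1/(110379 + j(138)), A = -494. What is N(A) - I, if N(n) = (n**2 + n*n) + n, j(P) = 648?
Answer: 54134322605/111027 ≈ 4.8758e+5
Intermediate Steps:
I = 1/111027 (I = 1/(110379 + 648) = 1/111027 ≈ 9.0068e-6)
N(n) = n + 2*n**2 (N(n) = (n**2 + n**2) + n = 2*n**2 + n = n + 2*n**2)
N(A) - I = -494*(1 + 2*(-494)) - 1*1/111027 = -494*(1 - 988) - 1/111027 = -494*(-987) - 1/111027 = 487578 - 1/111027 = 54134322605/111027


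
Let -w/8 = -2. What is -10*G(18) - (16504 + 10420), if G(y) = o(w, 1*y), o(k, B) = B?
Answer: -27104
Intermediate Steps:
w = 16 (w = -8*(-2) = 16)
G(y) = y (G(y) = 1*y = y)
-10*G(18) - (16504 + 10420) = -10*18 - (16504 + 10420) = -180 - 1*26924 = -180 - 26924 = -27104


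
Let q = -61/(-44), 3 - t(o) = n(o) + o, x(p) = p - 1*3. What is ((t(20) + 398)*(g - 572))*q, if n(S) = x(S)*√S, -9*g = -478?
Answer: -18089245/66 + 2421395*√5/99 ≈ -2.1939e+5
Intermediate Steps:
x(p) = -3 + p (x(p) = p - 3 = -3 + p)
g = 478/9 (g = -⅑*(-478) = 478/9 ≈ 53.111)
n(S) = √S*(-3 + S) (n(S) = (-3 + S)*√S = √S*(-3 + S))
t(o) = 3 - o - √o*(-3 + o) (t(o) = 3 - (√o*(-3 + o) + o) = 3 - (o + √o*(-3 + o)) = 3 + (-o - √o*(-3 + o)) = 3 - o - √o*(-3 + o))
q = 61/44 (q = -61*(-1/44) = 61/44 ≈ 1.3864)
((t(20) + 398)*(g - 572))*q = (((3 - 1*20 + √20*(3 - 1*20)) + 398)*(478/9 - 572))*(61/44) = (((3 - 20 + (2*√5)*(3 - 20)) + 398)*(-4670/9))*(61/44) = (((3 - 20 + (2*√5)*(-17)) + 398)*(-4670/9))*(61/44) = (((3 - 20 - 34*√5) + 398)*(-4670/9))*(61/44) = (((-17 - 34*√5) + 398)*(-4670/9))*(61/44) = ((381 - 34*√5)*(-4670/9))*(61/44) = (-593090/3 + 158780*√5/9)*(61/44) = -18089245/66 + 2421395*√5/99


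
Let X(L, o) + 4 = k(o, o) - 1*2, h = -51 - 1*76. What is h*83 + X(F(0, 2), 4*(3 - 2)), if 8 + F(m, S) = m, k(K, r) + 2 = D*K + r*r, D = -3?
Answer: -10545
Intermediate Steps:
k(K, r) = -2 + r² - 3*K (k(K, r) = -2 + (-3*K + r*r) = -2 + (-3*K + r²) = -2 + (r² - 3*K) = -2 + r² - 3*K)
F(m, S) = -8 + m
h = -127 (h = -51 - 76 = -127)
X(L, o) = -8 + o² - 3*o (X(L, o) = -4 + ((-2 + o² - 3*o) - 1*2) = -4 + ((-2 + o² - 3*o) - 2) = -4 + (-4 + o² - 3*o) = -8 + o² - 3*o)
h*83 + X(F(0, 2), 4*(3 - 2)) = -127*83 + (-8 + (4*(3 - 2))² - 12*(3 - 2)) = -10541 + (-8 + (4*1)² - 12) = -10541 + (-8 + 4² - 3*4) = -10541 + (-8 + 16 - 12) = -10541 - 4 = -10545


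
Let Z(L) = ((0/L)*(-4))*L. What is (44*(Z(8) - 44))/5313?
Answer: -176/483 ≈ -0.36439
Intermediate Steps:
Z(L) = 0 (Z(L) = (0*(-4))*L = 0*L = 0)
(44*(Z(8) - 44))/5313 = (44*(0 - 44))/5313 = (44*(-44))*(1/5313) = -1936*1/5313 = -176/483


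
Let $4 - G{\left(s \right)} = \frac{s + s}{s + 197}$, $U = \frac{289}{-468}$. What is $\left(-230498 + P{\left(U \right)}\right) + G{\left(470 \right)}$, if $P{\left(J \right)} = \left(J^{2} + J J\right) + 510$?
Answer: $- \frac{16799114440709}{73044504} \approx -2.2998 \cdot 10^{5}$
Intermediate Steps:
$U = - \frac{289}{468}$ ($U = 289 \left(- \frac{1}{468}\right) = - \frac{289}{468} \approx -0.61752$)
$P{\left(J \right)} = 510 + 2 J^{2}$ ($P{\left(J \right)} = \left(J^{2} + J^{2}\right) + 510 = 2 J^{2} + 510 = 510 + 2 J^{2}$)
$G{\left(s \right)} = 4 - \frac{2 s}{197 + s}$ ($G{\left(s \right)} = 4 - \frac{s + s}{s + 197} = 4 - \frac{2 s}{197 + s}$)
$\left(-230498 + P{\left(U \right)}\right) + G{\left(470 \right)} = \left(-230498 + \left(510 + 2 \left(- \frac{289}{468}\right)^{2}\right)\right) + \frac{2 \left(394 + 470\right)}{197 + 470} = \left(-230498 + \left(510 + 2 \cdot \frac{83521}{219024}\right)\right) + 2 \cdot \frac{1}{667} \cdot 864 = \left(-230498 + \left(510 + \frac{83521}{109512}\right)\right) + 2 \cdot \frac{1}{667} \cdot 864 = \left(-230498 + \frac{55934641}{109512}\right) + \frac{1728}{667} = - \frac{25186362335}{109512} + \frac{1728}{667} = - \frac{16799114440709}{73044504}$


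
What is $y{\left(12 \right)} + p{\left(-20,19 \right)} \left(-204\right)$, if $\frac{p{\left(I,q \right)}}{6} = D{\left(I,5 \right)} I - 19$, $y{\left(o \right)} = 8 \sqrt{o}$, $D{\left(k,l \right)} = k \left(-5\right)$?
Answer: $2471256 + 16 \sqrt{3} \approx 2.4713 \cdot 10^{6}$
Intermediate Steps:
$D{\left(k,l \right)} = - 5 k$
$p{\left(I,q \right)} = -114 - 30 I^{2}$ ($p{\left(I,q \right)} = 6 \left(- 5 I I - 19\right) = 6 \left(- 5 I^{2} - 19\right) = 6 \left(-19 - 5 I^{2}\right) = -114 - 30 I^{2}$)
$y{\left(12 \right)} + p{\left(-20,19 \right)} \left(-204\right) = 8 \sqrt{12} + \left(-114 - 30 \left(-20\right)^{2}\right) \left(-204\right) = 8 \cdot 2 \sqrt{3} + \left(-114 - 12000\right) \left(-204\right) = 16 \sqrt{3} + \left(-114 - 12000\right) \left(-204\right) = 16 \sqrt{3} - -2471256 = 16 \sqrt{3} + 2471256 = 2471256 + 16 \sqrt{3}$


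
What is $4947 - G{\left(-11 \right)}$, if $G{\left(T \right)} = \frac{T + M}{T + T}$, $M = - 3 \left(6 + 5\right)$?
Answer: $4945$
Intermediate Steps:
$M = -33$ ($M = \left(-3\right) 11 = -33$)
$G{\left(T \right)} = \frac{-33 + T}{2 T}$ ($G{\left(T \right)} = \frac{T - 33}{T + T} = \frac{-33 + T}{2 T}$)
$4947 - G{\left(-11 \right)} = 4947 - \frac{-33 - 11}{2 \left(-11\right)} = 4947 - \frac{1}{2} \left(- \frac{1}{11}\right) \left(-44\right) = 4947 - 2 = 4945$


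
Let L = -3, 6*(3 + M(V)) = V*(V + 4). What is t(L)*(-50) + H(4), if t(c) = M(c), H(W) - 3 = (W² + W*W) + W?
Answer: 214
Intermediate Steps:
M(V) = -3 + V*(4 + V)/6 (M(V) = -3 + (V*(V + 4))/6 = -3 + (V*(4 + V))/6 = -3 + V*(4 + V)/6)
H(W) = 3 + W + 2*W² (H(W) = 3 + ((W² + W*W) + W) = 3 + ((W² + W²) + W) = 3 + (2*W² + W) = 3 + (W + 2*W²) = 3 + W + 2*W²)
t(c) = -3 + c²/6 + 2*c/3
t(L)*(-50) + H(4) = (-3 + (⅙)*(-3)² + (⅔)*(-3))*(-50) + (3 + 4 + 2*4²) = (-3 + (⅙)*9 - 2)*(-50) + (3 + 4 + 2*16) = (-3 + 3/2 - 2)*(-50) + (3 + 4 + 32) = -7/2*(-50) + 39 = 175 + 39 = 214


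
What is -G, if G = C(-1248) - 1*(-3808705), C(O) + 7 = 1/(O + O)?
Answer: -9506510207/2496 ≈ -3.8087e+6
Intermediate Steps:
C(O) = -7 + 1/(2*O) (C(O) = -7 + 1/(O + O) = -7 + 1/(2*O))
G = 9506510207/2496 (G = (-7 + (½)/(-1248)) - 1*(-3808705) = (-7 + (½)*(-1/1248)) + 3808705 = (-7 - 1/2496) + 3808705 = -17473/2496 + 3808705 = 9506510207/2496 ≈ 3.8087e+6)
-G = -1*9506510207/2496 = -9506510207/2496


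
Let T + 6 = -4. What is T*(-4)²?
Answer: -160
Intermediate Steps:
T = -10 (T = -6 - 4 = -10)
T*(-4)² = -10*(-4)² = -10*16 = -160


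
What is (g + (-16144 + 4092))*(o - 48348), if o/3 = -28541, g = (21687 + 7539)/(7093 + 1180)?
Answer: 13353823347870/8273 ≈ 1.6141e+9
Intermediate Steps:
g = 29226/8273 ≈ 3.5327
o = -85623 (o = 3*(-28541) = -85623)
(g + (-16144 + 4092))*(o - 48348) = (29226/8273 + (-16144 + 4092))*(-85623 - 48348) = (29226/8273 - 12052)*(-133971) = -99676970/8273*(-133971) = 13353823347870/8273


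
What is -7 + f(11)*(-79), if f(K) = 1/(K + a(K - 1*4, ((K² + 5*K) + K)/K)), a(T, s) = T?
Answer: -205/18 ≈ -11.389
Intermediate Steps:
f(K) = 1/(-4 + 2*K) (f(K) = 1/(K + (K - 1*4)) = 1/(K + (K - 4)) = 1/(K + (-4 + K)) = 1/(-4 + 2*K))
-7 + f(11)*(-79) = -7 + (1/(2*(-2 + 11)))*(-79) = -7 + ((½)/9)*(-79) = -7 + ((½)*(⅑))*(-79) = -7 + (1/18)*(-79) = -7 - 79/18 = -205/18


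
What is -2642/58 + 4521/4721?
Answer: -6105332/136909 ≈ -44.594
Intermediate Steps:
-2642/58 + 4521/4721 = -2642*1/58 + 4521*(1/4721) = -1321/29 + 4521/4721 = -6105332/136909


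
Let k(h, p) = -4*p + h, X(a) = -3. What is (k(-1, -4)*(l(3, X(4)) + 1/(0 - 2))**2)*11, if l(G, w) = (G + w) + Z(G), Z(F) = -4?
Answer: 13365/4 ≈ 3341.3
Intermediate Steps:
l(G, w) = -4 + G + w (l(G, w) = (G + w) - 4 = -4 + G + w)
k(h, p) = h - 4*p
(k(-1, -4)*(l(3, X(4)) + 1/(0 - 2))**2)*11 = ((-1 - 4*(-4))*((-4 + 3 - 3) + 1/(0 - 2))**2)*11 = ((-1 + 16)*(-4 + 1/(-2))**2)*11 = (15*(-4 - 1/2)**2)*11 = (15*(-9/2)**2)*11 = (15*(81/4))*11 = (1215/4)*11 = 13365/4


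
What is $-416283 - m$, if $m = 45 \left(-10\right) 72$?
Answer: $-383883$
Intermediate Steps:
$m = -32400$ ($m = \left(-450\right) 72 = -32400$)
$-416283 - m = -416283 - -32400 = -416283 + 32400 = -383883$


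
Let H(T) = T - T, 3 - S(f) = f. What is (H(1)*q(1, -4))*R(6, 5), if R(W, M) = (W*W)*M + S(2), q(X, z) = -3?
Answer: 0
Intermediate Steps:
S(f) = 3 - f
H(T) = 0
R(W, M) = 1 + M*W² (R(W, M) = (W*W)*M + (3 - 1*2) = W²*M + (3 - 2) = M*W² + 1 = 1 + M*W²)
(H(1)*q(1, -4))*R(6, 5) = (0*(-3))*(1 + 5*6²) = 0*(1 + 5*36) = 0*(1 + 180) = 0*181 = 0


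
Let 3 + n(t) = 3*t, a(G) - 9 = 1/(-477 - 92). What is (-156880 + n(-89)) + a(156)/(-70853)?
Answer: -6335558357670/40315357 ≈ -1.5715e+5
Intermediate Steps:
a(G) = 5120/569 (a(G) = 9 + 1/(-477 - 92) = 9 + 1/(-569) = 9 - 1/569 = 5120/569)
n(t) = -3 + 3*t
(-156880 + n(-89)) + a(156)/(-70853) = (-156880 + (-3 + 3*(-89))) + (5120/569)/(-70853) = (-156880 + (-3 - 267)) + (5120/569)*(-1/70853) = (-156880 - 270) - 5120/40315357 = -157150 - 5120/40315357 = -6335558357670/40315357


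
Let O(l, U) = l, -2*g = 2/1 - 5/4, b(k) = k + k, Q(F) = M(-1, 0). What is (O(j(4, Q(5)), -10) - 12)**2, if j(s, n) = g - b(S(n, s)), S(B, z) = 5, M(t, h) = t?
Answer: 32041/64 ≈ 500.64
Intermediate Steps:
Q(F) = -1
b(k) = 2*k
g = -3/8 (g = -(2/1 - 5/4)/2 = -(2*1 - 5*1/4)/2 = -(2 - 5/4)/2 = -1/2*3/4 = -3/8 ≈ -0.37500)
j(s, n) = -83/8 (j(s, n) = -3/8 - 2*5 = -3/8 - 1*10 = -3/8 - 10 = -83/8)
(O(j(4, Q(5)), -10) - 12)**2 = (-83/8 - 12)**2 = (-179/8)**2 = 32041/64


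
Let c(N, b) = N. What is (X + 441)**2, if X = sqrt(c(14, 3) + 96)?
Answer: (441 + sqrt(110))**2 ≈ 2.0384e+5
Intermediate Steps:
X = sqrt(110) (X = sqrt(14 + 96) = sqrt(110) ≈ 10.488)
(X + 441)**2 = (sqrt(110) + 441)**2 = (441 + sqrt(110))**2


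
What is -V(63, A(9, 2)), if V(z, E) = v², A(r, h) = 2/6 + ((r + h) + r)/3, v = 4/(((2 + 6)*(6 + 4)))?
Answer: -1/400 ≈ -0.0025000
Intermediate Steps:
v = 1/20 (v = 4/((8*10)) = 4/80 = 4*(1/80) = 1/20 ≈ 0.050000)
A(r, h) = ⅓ + h/3 + 2*r/3 (A(r, h) = 2*(⅙) + ((h + r) + r)*(⅓) = ⅓ + (h + 2*r)*(⅓) = ⅓ + (h/3 + 2*r/3) = ⅓ + h/3 + 2*r/3)
V(z, E) = 1/400 (V(z, E) = (1/20)² = 1/400)
-V(63, A(9, 2)) = -1*1/400 = -1/400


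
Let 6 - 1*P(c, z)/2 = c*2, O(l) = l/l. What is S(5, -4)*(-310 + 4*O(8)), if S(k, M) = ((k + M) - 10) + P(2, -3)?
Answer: 1530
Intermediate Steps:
O(l) = 1
P(c, z) = 12 - 4*c (P(c, z) = 12 - 2*c*2 = 12 - 4*c)
S(k, M) = -6 + M + k (S(k, M) = ((k + M) - 10) + (12 - 4*2) = ((M + k) - 10) + (12 - 8) = (-10 + M + k) + 4 = -6 + M + k)
S(5, -4)*(-310 + 4*O(8)) = (-6 - 4 + 5)*(-310 + 4*1) = -5*(-310 + 4) = -5*(-306) = 1530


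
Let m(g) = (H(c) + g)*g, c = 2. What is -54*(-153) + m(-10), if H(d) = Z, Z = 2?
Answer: 8342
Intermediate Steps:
H(d) = 2
m(g) = g*(2 + g) (m(g) = (2 + g)*g = g*(2 + g))
-54*(-153) + m(-10) = -54*(-153) - 10*(2 - 10) = 8262 - 10*(-8) = 8262 + 80 = 8342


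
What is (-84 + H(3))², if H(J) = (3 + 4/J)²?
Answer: 344569/81 ≈ 4253.9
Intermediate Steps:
(-84 + H(3))² = (-84 + (4 + 3*3)²/3²)² = (-84 + (4 + 9)²/9)² = (-84 + (⅑)*13²)² = (-84 + (⅑)*169)² = (-84 + 169/9)² = (-587/9)² = 344569/81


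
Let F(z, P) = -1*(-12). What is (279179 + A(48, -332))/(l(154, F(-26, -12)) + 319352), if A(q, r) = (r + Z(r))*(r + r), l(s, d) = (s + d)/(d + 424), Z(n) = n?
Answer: 52325450/23206273 ≈ 2.2548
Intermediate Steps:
F(z, P) = 12
l(s, d) = (d + s)/(424 + d)
A(q, r) = 4*r**2 (A(q, r) = (r + r)*(r + r) = (2*r)*(2*r) = 4*r**2)
(279179 + A(48, -332))/(l(154, F(-26, -12)) + 319352) = (279179 + 4*(-332)**2)/((12 + 154)/(424 + 12) + 319352) = (279179 + 4*110224)/(166/436 + 319352) = (279179 + 440896)/((1/436)*166 + 319352) = 720075/(83/218 + 319352) = 720075/(69618819/218) = 720075*(218/69618819) = 52325450/23206273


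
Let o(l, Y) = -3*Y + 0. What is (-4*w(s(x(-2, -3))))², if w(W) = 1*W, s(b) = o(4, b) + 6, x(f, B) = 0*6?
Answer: 576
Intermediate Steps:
x(f, B) = 0
o(l, Y) = -3*Y
s(b) = 6 - 3*b (s(b) = -3*b + 6 = 6 - 3*b)
w(W) = W
(-4*w(s(x(-2, -3))))² = (-4*(6 - 3*0))² = (-4*(6 + 0))² = (-4*6)² = (-24)² = 576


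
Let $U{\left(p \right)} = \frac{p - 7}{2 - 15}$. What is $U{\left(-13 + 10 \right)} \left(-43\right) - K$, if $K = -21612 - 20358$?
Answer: $\frac{545180}{13} \approx 41937.0$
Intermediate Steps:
$U{\left(p \right)} = \frac{7}{13} - \frac{p}{13}$ ($U{\left(p \right)} = \frac{-7 + p}{-13} = \left(-7 + p\right) \left(- \frac{1}{13}\right) = \frac{7}{13} - \frac{p}{13}$)
$K = -41970$ ($K = -21612 - 20358 = -41970$)
$U{\left(-13 + 10 \right)} \left(-43\right) - K = \left(\frac{7}{13} - \frac{-13 + 10}{13}\right) \left(-43\right) - -41970 = \left(\frac{7}{13} - - \frac{3}{13}\right) \left(-43\right) + 41970 = \left(\frac{7}{13} + \frac{3}{13}\right) \left(-43\right) + 41970 = \frac{10}{13} \left(-43\right) + 41970 = - \frac{430}{13} + 41970 = \frac{545180}{13}$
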